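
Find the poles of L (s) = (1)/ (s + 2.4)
Set denominator = 0: s + 2.4 = 0 → Poles: -2.4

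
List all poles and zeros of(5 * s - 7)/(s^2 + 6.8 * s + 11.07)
Set denominator = 0: s^2 + 6.8*s + 11.07 = (s + 2.7)(s + 4.1) = 0 → Poles: -2.7, -4.1
Set numerator = 0: 5*s - 7 = 0 → Zeros: 1.4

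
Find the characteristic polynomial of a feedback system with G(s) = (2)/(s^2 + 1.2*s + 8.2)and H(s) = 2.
Characteristic poly = G_den * H_den + G_num * H_num = (s^2 + 1.2*s + 8.2) + (4) = s^2 + 1.2*s + 12.2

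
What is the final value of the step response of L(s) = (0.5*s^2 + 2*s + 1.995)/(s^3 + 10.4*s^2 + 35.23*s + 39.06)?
FVT: lim_{t→∞} y(t) = lim_{s→0} s*Y(s) where Y(s) = L(s)/s.
= lim_{s→0} L(s) = L(0) = num(0)/den(0) = 1.995/39.06 = 0.05108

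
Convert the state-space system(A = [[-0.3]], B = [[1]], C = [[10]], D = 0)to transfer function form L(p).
L(p) = C(pI - A)⁻¹B + D.
Characteristic polynomial det(pI - A) = p + 0.3.
Numerator from C·adj(pI-A)·B + D·det(pI-A) = 10.
L(p) = (10)/(p + 0.3)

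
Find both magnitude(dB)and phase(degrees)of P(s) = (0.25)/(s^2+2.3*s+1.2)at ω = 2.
Substitute s = j*2: P(j2) = -0.0241379 - 0.0396552j.
|P| = 20*log₁₀(sqrt(Re²+Im²)) = -26.67 dB.
∠P = atan2(Im, Re) = -121.33°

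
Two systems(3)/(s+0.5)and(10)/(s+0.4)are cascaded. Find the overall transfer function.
Series: H = H₁ · H₂ = (n₁·n₂)/(d₁·d₂).
Num: n₁·n₂ = 30. Den: d₁·d₂ = s^2 + 0.9*s + 0.2.
H(s) = (30)/(s^2 + 0.9*s + 0.2)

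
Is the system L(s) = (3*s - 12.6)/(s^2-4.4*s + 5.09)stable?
Denominator: s^2 - 4.4*s + 5.09. Poles: 2.2 + 0.5j, 2.2 - 0.5j. All Re(p)<0: No (unstable)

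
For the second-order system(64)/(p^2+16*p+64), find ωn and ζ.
Standard form: ωn²/(p²+2ζωn·p+ωn²).
const=64=ωn² → ωn=8, p coeff=16=2ζωn → ζ=1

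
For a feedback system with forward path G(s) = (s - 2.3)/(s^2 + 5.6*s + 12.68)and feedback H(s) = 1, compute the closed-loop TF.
Closed-loop T = G/(1+GH).
Numerator: G_num * H_den = s - 2.3.
Denominator: G_den * H_den + G_num * H_num = (s^2 + 5.6*s + 12.68) + (s - 2.3) = s^2 + 6.6*s + 10.38.
T(s) = (s - 2.3)/(s^2 + 6.6*s + 10.38)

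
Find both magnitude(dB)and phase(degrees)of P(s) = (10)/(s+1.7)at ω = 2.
Substitute s = j*2: P(j2) = 2.46734 - 2.90276j.
|P| = 20*log₁₀(sqrt(Re²+Im²)) = 11.62 dB.
∠P = atan2(Im, Re) = -49.64°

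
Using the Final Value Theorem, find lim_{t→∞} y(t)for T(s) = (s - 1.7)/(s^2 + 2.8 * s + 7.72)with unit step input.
FVT: lim_{t→∞} y(t) = lim_{s→0} s*Y(s) where Y(s) = T(s)/s.
= lim_{s→0} T(s) = T(0) = num(0)/den(0) = -1.7/7.72 = -0.2202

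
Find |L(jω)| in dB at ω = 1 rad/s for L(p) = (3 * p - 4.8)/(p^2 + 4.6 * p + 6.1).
Substitute p = j*1: L(j1) = -0.226415 + 0.792453j.
|L(j1)| = sqrt(Re² + Im²) = 0.8242.
20*log₁₀(0.8242) = -1.68 dB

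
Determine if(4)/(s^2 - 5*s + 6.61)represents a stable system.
Denominator: s^2 - 5*s + 6.61. Poles: 2.5 + 0.6j, 2.5 - 0.6j. All Re(p)<0: No (unstable)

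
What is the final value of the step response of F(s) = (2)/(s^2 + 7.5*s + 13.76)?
FVT: lim_{t→∞} y(t) = lim_{s→0} s*Y(s) where Y(s) = F(s)/s.
= lim_{s→0} F(s) = F(0) = num(0)/den(0) = 2/13.76 = 0.1453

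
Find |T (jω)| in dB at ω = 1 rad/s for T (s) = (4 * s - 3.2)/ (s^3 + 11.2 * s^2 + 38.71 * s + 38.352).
Substitute s = j*1: T(j1) = 0.0296181 + 0.106184j.
|T(j1)| = sqrt(Re² + Im²) = 0.1102.
20*log₁₀(0.1102) = -19.15 dB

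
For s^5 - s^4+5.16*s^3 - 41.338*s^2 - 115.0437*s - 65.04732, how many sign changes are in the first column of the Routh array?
Routh array:
s^5: [1, 5.16, -115.0437]; s^4: [-1, -41.338, -65.04732]; s^3: [-36.178, -180.09102]; s^2: [-36.3601, -65.04732]; s^1: [-115.369]; s^0: [-65.04732]
First column: [1, -1, -36.178, -36.3601, -115.369, -65.04732]. Sign changes = 1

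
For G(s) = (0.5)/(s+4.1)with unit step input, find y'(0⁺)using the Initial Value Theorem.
IVT: y'(0⁺) = lim_{s→∞} s²·Y(s) = lim_{s→∞} s·G(s).
deg(num) = 0, deg(den) = 1, relative degree = 1, so s·G(s) → (leading num)/(leading den) = 0.5/1 = 0.5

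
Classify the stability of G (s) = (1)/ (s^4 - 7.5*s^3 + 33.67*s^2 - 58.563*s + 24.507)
Denominator: s^4 - 7.5*s^3 + 33.67*s^2 - 58.563*s + 24.507 = (s - 2.1)(s - 0.6)(s^2 - 4.8*s + 19.45). Poles: 0.6, 2.1, 2.4 + 3.7j, 2.4 - 3.7j. Unstable (4 pole(s) in RHP)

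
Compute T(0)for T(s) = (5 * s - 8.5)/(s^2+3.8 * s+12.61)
DC gain = T(0) = num(0)/den(0) = -8.5/12.61 = -0.6741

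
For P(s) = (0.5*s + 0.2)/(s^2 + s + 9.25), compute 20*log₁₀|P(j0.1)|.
Substitute s = j*0.1: P(j0.1) = 0.021701 + 0.0051764j.
|P(j0.1)| = sqrt(Re² + Im²) = 0.02231.
20*log₁₀(0.02231) = -33.03 dB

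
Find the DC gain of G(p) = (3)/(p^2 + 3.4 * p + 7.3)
DC gain = G(0) = num(0)/den(0) = 3/7.3 = 0.411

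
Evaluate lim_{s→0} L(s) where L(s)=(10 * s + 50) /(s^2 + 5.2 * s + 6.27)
DC gain = L(0) = num(0)/den(0) = 50/6.27 = 7.974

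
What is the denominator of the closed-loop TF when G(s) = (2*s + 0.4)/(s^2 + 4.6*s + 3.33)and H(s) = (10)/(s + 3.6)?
Characteristic poly = G_den * H_den + G_num * H_num = (s^3 + 8.2*s^2 + 19.89*s + 11.988) + (20*s + 4) = s^3 + 8.2*s^2 + 39.89*s + 15.988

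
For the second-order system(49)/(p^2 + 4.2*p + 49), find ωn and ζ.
Standard form: ωn²/(p²+2ζωn·p+ωn²).
const=49=ωn² → ωn=7, p coeff=4.2=2ζωn → ζ=0.3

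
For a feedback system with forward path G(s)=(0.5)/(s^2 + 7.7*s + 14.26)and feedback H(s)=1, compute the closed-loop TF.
Closed-loop T = G/(1+GH).
Numerator: G_num * H_den = 0.5.
Denominator: G_den * H_den + G_num * H_num = (s^2 + 7.7*s + 14.26) + (0.5) = s^2 + 7.7*s + 14.76.
T(s) = (0.5)/(s^2 + 7.7*s + 14.76)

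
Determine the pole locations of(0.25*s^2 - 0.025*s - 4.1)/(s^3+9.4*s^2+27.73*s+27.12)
Set denominator = 0: s^3 + 9.4*s^2 + 27.73*s + 27.12 = (s + 4.8)(s^2 + 4.6*s + 5.65) = 0 → Poles: -2.3 + 0.6j, -2.3 - 0.6j, -4.8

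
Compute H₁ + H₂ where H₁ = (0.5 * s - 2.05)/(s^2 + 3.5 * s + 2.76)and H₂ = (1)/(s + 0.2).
Parallel: H = H₁ + H₂ = (n₁·d₂ + n₂·d₁)/(d₁·d₂).
n₁·d₂ = 0.5*s^2 - 1.95*s - 0.41. n₂·d₁ = s^2 + 3.5*s + 2.76. Sum = 1.5*s^2 + 1.55*s + 2.35. d₁·d₂ = s^3 + 3.7*s^2 + 3.46*s + 0.552.
H(s) = (1.5*s^2 + 1.55*s + 2.35)/(s^3 + 3.7*s^2 + 3.46*s + 0.552)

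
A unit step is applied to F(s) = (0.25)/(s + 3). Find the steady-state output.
FVT: lim_{t→∞} y(t) = lim_{s→0} s*Y(s) where Y(s) = F(s)/s.
= lim_{s→0} F(s) = F(0) = num(0)/den(0) = 0.25/3 = 0.08333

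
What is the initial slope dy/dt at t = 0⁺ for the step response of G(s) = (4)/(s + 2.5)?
IVT: y'(0⁺) = lim_{s→∞} s²·Y(s) = lim_{s→∞} s·G(s).
deg(num) = 0, deg(den) = 1, relative degree = 1, so s·G(s) → (leading num)/(leading den) = 4/1 = 4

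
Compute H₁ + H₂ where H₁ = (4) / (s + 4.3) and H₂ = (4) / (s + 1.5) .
Parallel: H = H₁ + H₂ = (n₁·d₂ + n₂·d₁)/(d₁·d₂).
n₁·d₂ = 4*s + 6. n₂·d₁ = 4*s + 17.2. Sum = 8*s + 23.2. d₁·d₂ = s^2 + 5.8*s + 6.45.
H(s) = (8*s + 23.2)/(s^2 + 5.8*s + 6.45)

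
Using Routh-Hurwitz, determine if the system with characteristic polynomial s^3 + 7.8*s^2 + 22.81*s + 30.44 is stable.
Routh array:
s^3: [1, 22.81]; s^2: [7.8, 30.44]; s^1: [18.9074]; s^0: [30.44]
First column: [1, 7.8, 18.9074, 30.44]. Sign changes = 0.
Yes, stable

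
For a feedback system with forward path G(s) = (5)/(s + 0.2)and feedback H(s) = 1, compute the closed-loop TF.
Closed-loop T = G/(1+GH).
Numerator: G_num * H_den = 5.
Denominator: G_den * H_den + G_num * H_num = (s + 0.2) + (5) = s + 5.2.
T(s) = (5)/(s + 5.2)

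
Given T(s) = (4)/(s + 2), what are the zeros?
Numerator is a nonzero constant (4) → Zeros: none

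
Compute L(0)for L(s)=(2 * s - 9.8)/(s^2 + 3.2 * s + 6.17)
DC gain = L(0) = num(0)/den(0) = -9.8/6.17 = -1.588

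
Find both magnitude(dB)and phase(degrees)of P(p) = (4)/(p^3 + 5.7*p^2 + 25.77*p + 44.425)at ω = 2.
Substitute p = j*2: P(j2) = 0.0366002 - 0.0736913j.
|P| = 20*log₁₀(sqrt(Re²+Im²)) = -21.69 dB.
∠P = atan2(Im, Re) = -63.59°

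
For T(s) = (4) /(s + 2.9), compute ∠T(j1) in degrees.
Substitute s = j*1: T(j1) = 1.23273 - 0.42508j.
∠T(j1) = atan2(Im, Re) = atan2(-0.42508, 1.23273) = -19.03°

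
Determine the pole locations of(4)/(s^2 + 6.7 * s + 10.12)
Set denominator = 0: s^2 + 6.7*s + 10.12 = (s + 4.4)(s + 2.3) = 0 → Poles: -2.3, -4.4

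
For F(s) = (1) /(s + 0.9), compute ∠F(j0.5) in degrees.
Substitute s = j*0.5: F(j0.5) = 0.849057 - 0.471698j.
∠F(j0.5) = atan2(Im, Re) = atan2(-0.471698, 0.849057) = -29.05°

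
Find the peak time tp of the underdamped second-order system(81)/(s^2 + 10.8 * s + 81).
Standard form: ωn²/(s²+2ζωn·s+ωn²) → ωn = 9, ζ = 0.6.
ωd = ωn·√(1-ζ²) = 9·√(1-0.6²) = 7.2.
tp = π/ωd = π/7.2 = 0.4363 s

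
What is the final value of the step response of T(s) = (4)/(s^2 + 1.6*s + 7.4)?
FVT: lim_{t→∞} y(t) = lim_{s→0} s*Y(s) where Y(s) = T(s)/s.
= lim_{s→0} T(s) = T(0) = num(0)/den(0) = 4/7.4 = 0.5405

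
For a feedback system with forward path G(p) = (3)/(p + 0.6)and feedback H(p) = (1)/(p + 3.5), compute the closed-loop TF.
Closed-loop T = G/(1+GH).
Numerator: G_num * H_den = 3*p + 10.5.
Denominator: G_den * H_den + G_num * H_num = (p^2 + 4.1*p + 2.1) + (3) = p^2 + 4.1*p + 5.1.
T(p) = (3*p + 10.5)/(p^2 + 4.1*p + 5.1)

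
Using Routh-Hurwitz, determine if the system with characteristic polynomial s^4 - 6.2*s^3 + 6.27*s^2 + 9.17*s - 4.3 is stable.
Routh array:
s^4: [1, 6.27, -4.3]; s^3: [-6.2, 9.17]; s^2: [7.74903, -4.3]; s^1: [5.72957]; s^0: [-4.3]
First column: [1, -6.2, 7.74903, 5.72957, -4.3]. Sign changes = 3.
No, unstable (3 RHP root(s))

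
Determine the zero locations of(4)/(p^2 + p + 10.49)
Numerator is a nonzero constant (4) → Zeros: none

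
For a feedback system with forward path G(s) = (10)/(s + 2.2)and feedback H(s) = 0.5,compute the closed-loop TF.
Closed-loop T = G/(1+GH).
Numerator: G_num * H_den = 10.
Denominator: G_den * H_den + G_num * H_num = (s + 2.2) + (5) = s + 7.2.
T(s) = (10)/(s + 7.2)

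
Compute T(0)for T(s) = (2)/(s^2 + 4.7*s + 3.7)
DC gain = T(0) = num(0)/den(0) = 2/3.7 = 0.5405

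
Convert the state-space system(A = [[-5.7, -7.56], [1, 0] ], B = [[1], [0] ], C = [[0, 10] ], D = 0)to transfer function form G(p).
G(p) = C(pI - A)⁻¹B + D.
Characteristic polynomial det(pI - A) = p^2 + 5.7*p + 7.56.
Numerator from C·adj(pI-A)·B + D·det(pI-A) = 10.
G(p) = (10)/(p^2 + 5.7*p + 7.56)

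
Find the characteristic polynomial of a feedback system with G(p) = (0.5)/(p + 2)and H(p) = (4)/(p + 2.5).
Characteristic poly = G_den * H_den + G_num * H_num = (p^2 + 4.5*p + 5) + (2) = p^2 + 4.5*p + 7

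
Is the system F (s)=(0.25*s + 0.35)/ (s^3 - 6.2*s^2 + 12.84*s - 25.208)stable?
Denominator: s^3 - 6.2*s^2 + 12.84*s - 25.208 = (s - 4.6)(s^2 - 1.6*s + 5.48). Poles: 0.8 + 2.2j, 0.8 - 2.2j, 4.6. All Re(p)<0: No (unstable)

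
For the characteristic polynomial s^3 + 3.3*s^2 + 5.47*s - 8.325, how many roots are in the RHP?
s^3 + 3.3*s^2 + 5.47*s - 8.325 = (s - 0.9)(s^2 + 4.2*s + 9.25). Poles: -2.1 + 2.2j, -2.1 - 2.2j, 0.9. RHP poles (Re>0): 1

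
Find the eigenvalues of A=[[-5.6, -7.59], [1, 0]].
Eigenvalues solve det(λI - A) = 0.
Characteristic polynomial: λ^2 + 5.6*λ + 7.59 = 0.
Factor: (λ + 3.3)(λ + 2.3) = 0.
Roots: -2.3, -3.3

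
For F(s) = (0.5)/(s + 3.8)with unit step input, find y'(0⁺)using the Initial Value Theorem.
IVT: y'(0⁺) = lim_{s→∞} s²·Y(s) = lim_{s→∞} s·F(s).
deg(num) = 0, deg(den) = 1, relative degree = 1, so s·F(s) → (leading num)/(leading den) = 0.5/1 = 0.5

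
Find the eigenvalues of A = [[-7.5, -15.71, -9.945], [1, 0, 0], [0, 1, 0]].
Eigenvalues solve det(λI - A) = 0.
Characteristic polynomial: λ^3 + 7.5*λ^2 + 15.71*λ + 9.945 = 0.
Factor: (λ + 1.7)(λ + 1.3)(λ + 4.5) = 0.
Roots: -1.3, -1.7, -4.5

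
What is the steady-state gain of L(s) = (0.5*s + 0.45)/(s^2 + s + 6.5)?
DC gain = L(0) = num(0)/den(0) = 0.45/6.5 = 0.06923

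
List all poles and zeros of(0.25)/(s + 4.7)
Set denominator = 0: s + 4.7 = 0 → Poles: -4.7
Numerator is a nonzero constant (0.25) → Zeros: none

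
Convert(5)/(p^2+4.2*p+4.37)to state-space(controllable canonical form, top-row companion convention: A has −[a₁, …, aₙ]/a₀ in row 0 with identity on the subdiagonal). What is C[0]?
Reachable canonical form: C = numerator coefficients (right-aligned, zero-padded to length n).
num = 5, C = [[0, 5]].
C[0] = 0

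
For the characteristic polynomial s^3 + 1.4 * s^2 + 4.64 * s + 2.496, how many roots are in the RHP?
s^3 + 1.4*s^2 + 4.64*s + 2.496 = (s + 0.6)(s^2 + 0.8*s + 4.16). Poles: -0.4 + 2j, -0.4 - 2j, -0.6. RHP poles (Re>0): 0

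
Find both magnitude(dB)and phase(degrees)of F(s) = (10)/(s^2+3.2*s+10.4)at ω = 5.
Substitute s = j*5: F(j5) = -0.311194 - 0.341035j.
|F| = 20*log₁₀(sqrt(Re²+Im²)) = -6.71 dB.
∠F = atan2(Im, Re) = -132.38°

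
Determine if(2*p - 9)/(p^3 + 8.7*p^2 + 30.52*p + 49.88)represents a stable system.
Denominator: p^3 + 8.7*p^2 + 30.52*p + 49.88 = (p + 4.3)(p^2 + 4.4*p + 11.6). Poles: -2.2 + 2.6j, -2.2 - 2.6j, -4.3. All Re(p)<0: Yes (stable)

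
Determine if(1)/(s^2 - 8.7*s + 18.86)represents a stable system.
Denominator: s^2 - 8.7*s + 18.86 = (s - 4.6)(s - 4.1). Poles: 4.1, 4.6. All Re(p)<0: No (unstable)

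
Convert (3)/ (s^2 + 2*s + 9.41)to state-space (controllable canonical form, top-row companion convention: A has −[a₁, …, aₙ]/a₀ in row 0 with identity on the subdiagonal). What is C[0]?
Reachable canonical form: C = numerator coefficients (right-aligned, zero-padded to length n).
num = 3, C = [[0, 3]].
C[0] = 0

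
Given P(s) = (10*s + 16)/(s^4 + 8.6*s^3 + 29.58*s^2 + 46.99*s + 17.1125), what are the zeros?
Set numerator = 0: 10*s + 16 = 0 → Zeros: -1.6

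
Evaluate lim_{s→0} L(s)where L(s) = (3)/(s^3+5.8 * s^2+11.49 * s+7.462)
DC gain = L(0) = num(0)/den(0) = 3/7.462 = 0.402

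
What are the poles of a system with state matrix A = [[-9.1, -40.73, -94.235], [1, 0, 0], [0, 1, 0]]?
Eigenvalues solve det(λI - A) = 0.
Characteristic polynomial: λ^3 + 9.1*λ^2 + 40.73*λ + 94.235 = 0.
Factor: (λ + 4.7)(λ^2 + 4.4*λ + 20.05) = 0.
Roots: -2.2 + 3.9j, -2.2 - 3.9j, -4.7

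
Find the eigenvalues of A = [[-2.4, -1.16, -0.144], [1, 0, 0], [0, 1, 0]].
Eigenvalues solve det(λI - A) = 0.
Characteristic polynomial: λ^3 + 2.4*λ^2 + 1.16*λ + 0.144 = 0.
Factor: (λ + 0.4)(λ + 1.8)(λ + 0.2) = 0.
Roots: -0.2, -0.4, -1.8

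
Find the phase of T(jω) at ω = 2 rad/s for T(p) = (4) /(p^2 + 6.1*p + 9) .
Substitute p = j*2: T(j2) = 0.115048 - 0.280718j.
∠T(j2) = atan2(Im, Re) = atan2(-0.280718, 0.115048) = -67.71°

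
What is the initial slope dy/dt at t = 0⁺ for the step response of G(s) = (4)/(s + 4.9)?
IVT: y'(0⁺) = lim_{s→∞} s²·Y(s) = lim_{s→∞} s·G(s).
deg(num) = 0, deg(den) = 1, relative degree = 1, so s·G(s) → (leading num)/(leading den) = 4/1 = 4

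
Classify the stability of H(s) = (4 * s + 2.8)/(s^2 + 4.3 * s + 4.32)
Denominator: s^2 + 4.3*s + 4.32 = (s + 2.7)(s + 1.6). Poles: -1.6, -2.7. Stable (all poles in LHP)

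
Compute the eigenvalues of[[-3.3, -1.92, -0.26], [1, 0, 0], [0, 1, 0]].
Eigenvalues solve det(λI - A) = 0.
Characteristic polynomial: λ^3 + 3.3*λ^2 + 1.92*λ + 0.26 = 0.
Factor: (λ + 2.6)(λ + 0.2)(λ + 0.5) = 0.
Roots: -0.2, -0.5, -2.6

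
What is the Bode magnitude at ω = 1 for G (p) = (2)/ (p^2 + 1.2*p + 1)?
Substitute p = j*1: G(j1) = 0 - 1.66667j.
|G(j1)| = sqrt(Re² + Im²) = 1.667.
20*log₁₀(1.667) = 4.44 dB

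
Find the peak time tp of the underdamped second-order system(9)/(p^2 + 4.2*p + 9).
Standard form: ωn²/(p²+2ζωn·p+ωn²) → ωn = 3, ζ = 0.7.
ωd = ωn·√(1-ζ²) = 3·√(1-0.7²) = 2.142.
tp = π/ωd = π/2.142 = 1.466 s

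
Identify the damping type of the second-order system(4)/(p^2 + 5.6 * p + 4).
Standard form: ωn²/(p²+2ζωn·p+ωn²) gives ωn=2, ζ=1.4.
Overdamped (ζ = 1.4 > 1)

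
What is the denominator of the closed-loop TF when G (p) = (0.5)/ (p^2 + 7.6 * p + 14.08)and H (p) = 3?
Characteristic poly = G_den * H_den + G_num * H_num = (p^2 + 7.6*p + 14.08) + (1.5) = p^2 + 7.6*p + 15.58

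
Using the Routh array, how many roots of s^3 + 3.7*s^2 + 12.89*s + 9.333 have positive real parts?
Routh array:
s^3: [1, 12.89]; s^2: [3.7, 9.333]; s^1: [10.3676]; s^0: [9.333]
First column: [1, 3.7, 10.3676, 9.333]. Sign changes = RHP roots = 0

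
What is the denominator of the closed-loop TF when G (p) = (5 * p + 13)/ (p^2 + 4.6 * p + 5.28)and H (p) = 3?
Characteristic poly = G_den * H_den + G_num * H_num = (p^2 + 4.6*p + 5.28) + (15*p + 39) = p^2 + 19.6*p + 44.28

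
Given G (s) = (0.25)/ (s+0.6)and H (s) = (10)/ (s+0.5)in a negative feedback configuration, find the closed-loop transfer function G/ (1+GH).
Closed-loop T = G/(1+GH).
Numerator: G_num * H_den = 0.25*s + 0.125.
Denominator: G_den * H_den + G_num * H_num = (s^2 + 1.1*s + 0.3) + (2.5) = s^2 + 1.1*s + 2.8.
T(s) = (0.25*s + 0.125)/(s^2 + 1.1*s + 2.8)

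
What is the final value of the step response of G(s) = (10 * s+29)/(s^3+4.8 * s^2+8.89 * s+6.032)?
FVT: lim_{t→∞} y(t) = lim_{s→0} s*Y(s) where Y(s) = G(s)/s.
= lim_{s→0} G(s) = G(0) = num(0)/den(0) = 29/6.032 = 4.808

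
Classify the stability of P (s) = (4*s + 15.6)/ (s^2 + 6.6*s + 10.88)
Denominator: s^2 + 6.6*s + 10.88 = (s + 3.2)(s + 3.4). Poles: -3.2, -3.4. Stable (all poles in LHP)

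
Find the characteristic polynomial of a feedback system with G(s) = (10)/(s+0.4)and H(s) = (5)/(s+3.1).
Characteristic poly = G_den * H_den + G_num * H_num = (s^2 + 3.5*s + 1.24) + (50) = s^2 + 3.5*s + 51.24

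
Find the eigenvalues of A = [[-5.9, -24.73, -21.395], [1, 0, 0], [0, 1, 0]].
Eigenvalues solve det(λI - A) = 0.
Characteristic polynomial: λ^3 + 5.9*λ^2 + 24.73*λ + 21.395 = 0.
Factor: (λ + 1.1)(λ^2 + 4.8*λ + 19.45) = 0.
Roots: -1.1, -2.4 + 3.7j, -2.4 - 3.7j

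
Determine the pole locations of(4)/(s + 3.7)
Set denominator = 0: s + 3.7 = 0 → Poles: -3.7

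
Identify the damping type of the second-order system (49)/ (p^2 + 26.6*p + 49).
Standard form: ωn²/(p²+2ζωn·p+ωn²) gives ωn=7, ζ=1.9.
Overdamped (ζ = 1.9 > 1)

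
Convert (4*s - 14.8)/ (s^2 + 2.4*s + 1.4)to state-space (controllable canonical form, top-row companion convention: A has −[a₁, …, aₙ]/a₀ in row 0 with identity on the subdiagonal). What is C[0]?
Reachable canonical form: C = numerator coefficients (right-aligned, zero-padded to length n).
num = 4*s - 14.8, C = [[4, -14.8]].
C[0] = 4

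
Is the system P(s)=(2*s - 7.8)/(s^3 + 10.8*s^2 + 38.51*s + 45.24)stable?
Denominator: s^3 + 10.8*s^2 + 38.51*s + 45.24 = (s + 3.9)(s + 2.9)(s + 4). Poles: -2.9, -3.9, -4. All Re(p)<0: Yes (stable)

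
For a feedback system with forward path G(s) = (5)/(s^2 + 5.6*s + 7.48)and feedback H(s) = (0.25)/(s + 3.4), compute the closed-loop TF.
Closed-loop T = G/(1+GH).
Numerator: G_num * H_den = 5*s + 17.
Denominator: G_den * H_den + G_num * H_num = (s^3 + 9*s^2 + 26.52*s + 25.432) + (1.25) = s^3 + 9*s^2 + 26.52*s + 26.682.
T(s) = (5*s + 17)/(s^3 + 9*s^2 + 26.52*s + 26.682)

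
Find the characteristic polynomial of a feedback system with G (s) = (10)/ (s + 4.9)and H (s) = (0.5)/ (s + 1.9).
Characteristic poly = G_den * H_den + G_num * H_num = (s^2 + 6.8*s + 9.31) + (5) = s^2 + 6.8*s + 14.31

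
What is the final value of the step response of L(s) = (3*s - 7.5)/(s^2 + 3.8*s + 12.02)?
FVT: lim_{t→∞} y(t) = lim_{s→0} s*Y(s) where Y(s) = L(s)/s.
= lim_{s→0} L(s) = L(0) = num(0)/den(0) = -7.5/12.02 = -0.624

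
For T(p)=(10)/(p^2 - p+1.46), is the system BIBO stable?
Denominator: p^2 - p + 1.46. Poles: 0.5 + 1.1j, 0.5 - 1.1j. All Re(p)<0: No (unstable)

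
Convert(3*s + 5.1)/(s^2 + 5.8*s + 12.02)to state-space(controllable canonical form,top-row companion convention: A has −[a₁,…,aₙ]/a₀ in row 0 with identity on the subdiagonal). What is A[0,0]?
Reachable canonical form for den = s^2 + 5.8*s + 12.02: top row of A = -[a₁,a₂,...,aₙ]/a₀, ones on the subdiagonal, zeros elsewhere.
A = [[-5.8, -12.02], [1, 0]].
A[0,0] = -5.8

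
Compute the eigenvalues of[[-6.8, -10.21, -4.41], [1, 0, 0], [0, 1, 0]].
Eigenvalues solve det(λI - A) = 0.
Characteristic polynomial: λ^3 + 6.8*λ^2 + 10.21*λ + 4.41 = 0.
Factor: (λ + 0.9)(λ + 1)(λ + 4.9) = 0.
Roots: -0.9, -1, -4.9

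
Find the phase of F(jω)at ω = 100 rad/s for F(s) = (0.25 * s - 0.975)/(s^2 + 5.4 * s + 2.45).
Substitute s = j*100: F(j100) = 0.000231913 - 0.00248809j.
∠F(j100) = atan2(Im, Re) = atan2(-0.00248809, 0.000231913) = -84.67°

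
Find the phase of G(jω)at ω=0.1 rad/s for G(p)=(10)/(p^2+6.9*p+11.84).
Substitute p = j*0.1: G(j0.1) = 0.842443 - 0.0491365j.
∠G(j0.1) = atan2(Im, Re) = atan2(-0.0491365, 0.842443) = -3.34°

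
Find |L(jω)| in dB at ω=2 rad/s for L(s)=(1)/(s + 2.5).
Substitute s = j*2: L(j2) = 0.243902 - 0.195122j.
|L(j2)| = sqrt(Re² + Im²) = 0.3123.
20*log₁₀(0.3123) = -10.11 dB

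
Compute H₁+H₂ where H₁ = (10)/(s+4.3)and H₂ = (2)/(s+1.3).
Parallel: H = H₁ + H₂ = (n₁·d₂ + n₂·d₁)/(d₁·d₂).
n₁·d₂ = 10*s + 13. n₂·d₁ = 2*s + 8.6. Sum = 12*s + 21.6. d₁·d₂ = s^2 + 5.6*s + 5.59.
H(s) = (12*s + 21.6)/(s^2 + 5.6*s + 5.59)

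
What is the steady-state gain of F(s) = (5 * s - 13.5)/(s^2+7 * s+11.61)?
DC gain = F(0) = num(0)/den(0) = -13.5/11.61 = -1.163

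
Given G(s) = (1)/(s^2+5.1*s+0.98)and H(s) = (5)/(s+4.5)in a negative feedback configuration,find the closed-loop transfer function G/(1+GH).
Closed-loop T = G/(1+GH).
Numerator: G_num * H_den = s + 4.5.
Denominator: G_den * H_den + G_num * H_num = (s^3 + 9.6*s^2 + 23.93*s + 4.41) + (5) = s^3 + 9.6*s^2 + 23.93*s + 9.41.
T(s) = (s + 4.5)/(s^3 + 9.6*s^2 + 23.93*s + 9.41)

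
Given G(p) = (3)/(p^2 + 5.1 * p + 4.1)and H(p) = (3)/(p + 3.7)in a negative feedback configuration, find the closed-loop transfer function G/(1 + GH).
Closed-loop T = G/(1+GH).
Numerator: G_num * H_den = 3*p + 11.1.
Denominator: G_den * H_den + G_num * H_num = (p^3 + 8.8*p^2 + 22.97*p + 15.17) + (9) = p^3 + 8.8*p^2 + 22.97*p + 24.17.
T(p) = (3*p + 11.1)/(p^3 + 8.8*p^2 + 22.97*p + 24.17)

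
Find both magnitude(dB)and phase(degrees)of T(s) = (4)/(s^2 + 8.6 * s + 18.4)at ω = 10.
Substitute s = j*10: T(j10) = -0.0232238 - 0.024476j.
|T| = 20*log₁₀(sqrt(Re²+Im²)) = -29.44 dB.
∠T = atan2(Im, Re) = -133.50°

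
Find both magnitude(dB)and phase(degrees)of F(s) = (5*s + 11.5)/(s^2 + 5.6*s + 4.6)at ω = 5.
Substitute s = j*5: F(j5) = 0.387782 - 0.693241j.
|F| = 20*log₁₀(sqrt(Re²+Im²)) = -2.00 dB.
∠F = atan2(Im, Re) = -60.78°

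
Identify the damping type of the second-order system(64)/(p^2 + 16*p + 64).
Standard form: ωn²/(p²+2ζωn·p+ωn²) gives ωn=8, ζ=1.
Critically damped (ζ = 1)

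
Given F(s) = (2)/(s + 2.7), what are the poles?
Set denominator = 0: s + 2.7 = 0 → Poles: -2.7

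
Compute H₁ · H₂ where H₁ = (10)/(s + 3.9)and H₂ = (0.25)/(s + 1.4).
Series: H = H₁ · H₂ = (n₁·n₂)/(d₁·d₂).
Num: n₁·n₂ = 2.5. Den: d₁·d₂ = s^2 + 5.3*s + 5.46.
H(s) = (2.5)/(s^2 + 5.3*s + 5.46)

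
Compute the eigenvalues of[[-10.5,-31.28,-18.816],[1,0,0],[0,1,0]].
Eigenvalues solve det(λI - A) = 0.
Characteristic polynomial: λ^3 + 10.5*λ^2 + 31.28*λ + 18.816 = 0.
Factor: (λ + 4.8)(λ + 0.8)(λ + 4.9) = 0.
Roots: -0.8, -4.8, -4.9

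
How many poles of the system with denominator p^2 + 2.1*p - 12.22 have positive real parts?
p^2 + 2.1*p - 12.22 = (p - 2.6)(p + 4.7). Poles: -4.7, 2.6. RHP poles (Re>0): 1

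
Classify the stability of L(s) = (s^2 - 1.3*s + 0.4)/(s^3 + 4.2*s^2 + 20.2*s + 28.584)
Denominator: s^3 + 4.2*s^2 + 20.2*s + 28.584 = (s + 1.8)(s^2 + 2.4*s + 15.88). Poles: -1.2 + 3.8j, -1.2 - 3.8j, -1.8. Stable (all poles in LHP)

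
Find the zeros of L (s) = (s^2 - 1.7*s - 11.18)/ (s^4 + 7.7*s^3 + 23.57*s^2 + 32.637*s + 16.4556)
Set numerator = 0: s^2 - 1.7*s - 11.18 = (s - 4.3)(s + 2.6) = 0 → Zeros: -2.6, 4.3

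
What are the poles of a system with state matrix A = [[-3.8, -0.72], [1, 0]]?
Eigenvalues solve det(λI - A) = 0.
Characteristic polynomial: λ^2 + 3.8*λ + 0.72 = 0.
Factor: (λ + 3.6)(λ + 0.2) = 0.
Roots: -0.2, -3.6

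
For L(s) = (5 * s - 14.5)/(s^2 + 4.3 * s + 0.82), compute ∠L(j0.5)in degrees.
Substitute s = j*0.5: L(j0.5) = -0.584145 + 6.58932j.
∠L(j0.5) = atan2(Im, Re) = atan2(6.58932, -0.584145) = 95.07°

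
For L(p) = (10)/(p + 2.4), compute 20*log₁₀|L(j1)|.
Substitute p = j*1: L(j1) = 3.5503 - 1.47929j.
|L(j1)| = sqrt(Re² + Im²) = 3.846.
20*log₁₀(3.846) = 11.70 dB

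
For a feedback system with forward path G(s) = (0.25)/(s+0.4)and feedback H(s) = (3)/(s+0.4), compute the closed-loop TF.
Closed-loop T = G/(1+GH).
Numerator: G_num * H_den = 0.25*s + 0.1.
Denominator: G_den * H_den + G_num * H_num = (s^2 + 0.8*s + 0.16) + (0.75) = s^2 + 0.8*s + 0.91.
T(s) = (0.25*s + 0.1)/(s^2 + 0.8*s + 0.91)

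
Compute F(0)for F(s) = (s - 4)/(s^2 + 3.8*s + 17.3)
DC gain = F(0) = num(0)/den(0) = -4/17.3 = -0.2312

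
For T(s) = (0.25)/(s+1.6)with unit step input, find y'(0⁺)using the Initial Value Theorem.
IVT: y'(0⁺) = lim_{s→∞} s²·Y(s) = lim_{s→∞} s·T(s).
deg(num) = 0, deg(den) = 1, relative degree = 1, so s·T(s) → (leading num)/(leading den) = 0.25/1 = 0.25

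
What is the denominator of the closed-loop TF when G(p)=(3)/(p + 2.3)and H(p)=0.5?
Characteristic poly = G_den * H_den + G_num * H_num = (p + 2.3) + (1.5) = p + 3.8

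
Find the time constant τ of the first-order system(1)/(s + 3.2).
First-order system: τ = -1/pole. Pole = -3.2. τ = -1/(-3.2) = 0.3125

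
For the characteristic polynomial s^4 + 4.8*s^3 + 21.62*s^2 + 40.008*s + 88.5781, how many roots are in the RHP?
s^4 + 4.8*s^3 + 21.62*s^2 + 40.008*s + 88.5781 = (s^2 + 4.2*s + 11.17)(s^2 + 0.6*s + 7.93). Poles: -0.3 + 2.8j, -0.3 - 2.8j, -2.1 + 2.6j, -2.1 - 2.6j. RHP poles (Re>0): 0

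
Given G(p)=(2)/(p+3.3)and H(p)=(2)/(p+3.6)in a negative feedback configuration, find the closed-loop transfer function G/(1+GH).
Closed-loop T = G/(1+GH).
Numerator: G_num * H_den = 2*p + 7.2.
Denominator: G_den * H_den + G_num * H_num = (p^2 + 6.9*p + 11.88) + (4) = p^2 + 6.9*p + 15.88.
T(p) = (2*p + 7.2)/(p^2 + 6.9*p + 15.88)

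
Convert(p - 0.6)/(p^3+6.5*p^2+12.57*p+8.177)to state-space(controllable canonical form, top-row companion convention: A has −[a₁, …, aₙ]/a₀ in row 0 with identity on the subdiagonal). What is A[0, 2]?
Reachable canonical form for den = p^3 + 6.5*p^2 + 12.57*p + 8.177: top row of A = -[a₁,a₂,...,aₙ]/a₀, ones on the subdiagonal, zeros elsewhere.
A = [[-6.5, -12.57, -8.177], [1, 0, 0], [0, 1, 0]].
A[0,2] = -8.177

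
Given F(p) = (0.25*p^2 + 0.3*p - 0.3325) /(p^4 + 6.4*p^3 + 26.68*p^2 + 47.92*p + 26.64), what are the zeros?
Set numerator = 0: 0.25*p^2 + 0.3*p - 0.3325 = 0.25*(p - 0.7)(p + 1.9) = 0 → Zeros: -1.9, 0.7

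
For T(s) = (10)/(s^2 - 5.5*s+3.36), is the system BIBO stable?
Denominator: s^2 - 5.5*s + 3.36 = (s - 0.7)(s - 4.8). Poles: 0.7, 4.8. All Re(p)<0: No (unstable)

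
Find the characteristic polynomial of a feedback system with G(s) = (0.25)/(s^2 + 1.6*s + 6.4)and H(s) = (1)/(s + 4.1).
Characteristic poly = G_den * H_den + G_num * H_num = (s^3 + 5.7*s^2 + 12.96*s + 26.24) + (0.25) = s^3 + 5.7*s^2 + 12.96*s + 26.49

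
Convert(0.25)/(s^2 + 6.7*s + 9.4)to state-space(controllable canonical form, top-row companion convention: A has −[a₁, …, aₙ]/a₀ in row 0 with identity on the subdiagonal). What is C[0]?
Reachable canonical form: C = numerator coefficients (right-aligned, zero-padded to length n).
num = 0.25, C = [[0, 0.25]].
C[0] = 0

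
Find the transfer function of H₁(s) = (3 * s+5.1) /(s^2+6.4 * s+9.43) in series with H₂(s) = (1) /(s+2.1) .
Series: H = H₁ · H₂ = (n₁·n₂)/(d₁·d₂).
Num: n₁·n₂ = 3*s + 5.1. Den: d₁·d₂ = s^3 + 8.5*s^2 + 22.87*s + 19.803.
H(s) = (3*s + 5.1)/(s^3 + 8.5*s^2 + 22.87*s + 19.803)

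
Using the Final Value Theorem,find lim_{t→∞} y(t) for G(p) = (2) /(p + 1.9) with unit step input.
FVT: lim_{t→∞} y(t) = lim_{p→0} p*Y(p) where Y(p) = G(p)/p.
= lim_{p→0} G(p) = G(0) = num(0)/den(0) = 2/1.9 = 1.053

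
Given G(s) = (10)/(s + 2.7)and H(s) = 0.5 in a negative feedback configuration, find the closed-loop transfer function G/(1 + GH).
Closed-loop T = G/(1+GH).
Numerator: G_num * H_den = 10.
Denominator: G_den * H_den + G_num * H_num = (s + 2.7) + (5) = s + 7.7.
T(s) = (10)/(s + 7.7)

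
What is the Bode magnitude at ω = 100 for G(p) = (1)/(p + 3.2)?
Substitute p = j*100: G(j100) = 0.000319673 - 0.00998977j.
|G(j100)| = sqrt(Re² + Im²) = 0.009995.
20*log₁₀(0.009995) = -40.00 dB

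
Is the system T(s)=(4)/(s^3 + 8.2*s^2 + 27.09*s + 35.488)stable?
Denominator: s^3 + 8.2*s^2 + 27.09*s + 35.488 = (s + 3.2)(s^2 + 5*s + 11.09). Poles: -2.5 + 2.2j, -2.5 - 2.2j, -3.2. All Re(p)<0: Yes (stable)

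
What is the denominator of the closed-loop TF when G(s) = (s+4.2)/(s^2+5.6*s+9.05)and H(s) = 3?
Characteristic poly = G_den * H_den + G_num * H_num = (s^2 + 5.6*s + 9.05) + (3*s + 12.6) = s^2 + 8.6*s + 21.65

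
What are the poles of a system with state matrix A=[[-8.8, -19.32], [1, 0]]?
Eigenvalues solve det(λI - A) = 0.
Characteristic polynomial: λ^2 + 8.8*λ + 19.32 = 0.
Factor: (λ + 4.2)(λ + 4.6) = 0.
Roots: -4.2, -4.6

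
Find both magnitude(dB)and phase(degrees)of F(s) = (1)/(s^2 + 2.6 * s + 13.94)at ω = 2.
Substitute s = j*2: F(j2) = 0.0789869 - 0.0413211j.
|F| = 20*log₁₀(sqrt(Re²+Im²)) = -21.00 dB.
∠F = atan2(Im, Re) = -27.62°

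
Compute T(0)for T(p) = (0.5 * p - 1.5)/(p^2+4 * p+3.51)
DC gain = T(0) = num(0)/den(0) = -1.5/3.51 = -0.4274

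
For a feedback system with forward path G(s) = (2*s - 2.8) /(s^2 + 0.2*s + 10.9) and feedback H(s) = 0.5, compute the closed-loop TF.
Closed-loop T = G/(1+GH).
Numerator: G_num * H_den = 2*s - 2.8.
Denominator: G_den * H_den + G_num * H_num = (s^2 + 0.2*s + 10.9) + (s - 1.4) = s^2 + 1.2*s + 9.5.
T(s) = (2*s - 2.8)/(s^2 + 1.2*s + 9.5)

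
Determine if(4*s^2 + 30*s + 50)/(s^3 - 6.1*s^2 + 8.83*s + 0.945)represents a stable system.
Denominator: s^3 - 6.1*s^2 + 8.83*s + 0.945 = (s - 2.7)(s + 0.1)(s - 3.5). Poles: -0.1, 2.7, 3.5. All Re(p)<0: No (unstable)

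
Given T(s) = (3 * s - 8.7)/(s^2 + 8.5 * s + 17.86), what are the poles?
Set denominator = 0: s^2 + 8.5*s + 17.86 = (s + 4.7)(s + 3.8) = 0 → Poles: -3.8, -4.7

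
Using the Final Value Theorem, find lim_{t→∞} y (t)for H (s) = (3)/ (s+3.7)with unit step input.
FVT: lim_{t→∞} y(t) = lim_{s→0} s*Y(s) where Y(s) = H(s)/s.
= lim_{s→0} H(s) = H(0) = num(0)/den(0) = 3/3.7 = 0.8108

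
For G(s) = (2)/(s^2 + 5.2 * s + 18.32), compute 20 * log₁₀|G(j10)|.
Substitute s = j*10: G(j10) = -0.0174239 - 0.0110926j.
|G(j10)| = sqrt(Re² + Im²) = 0.02066.
20*log₁₀(0.02066) = -33.70 dB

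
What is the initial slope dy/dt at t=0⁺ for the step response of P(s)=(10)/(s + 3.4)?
IVT: y'(0⁺) = lim_{s→∞} s²·Y(s) = lim_{s→∞} s·P(s).
deg(num) = 0, deg(den) = 1, relative degree = 1, so s·P(s) → (leading num)/(leading den) = 10/1 = 10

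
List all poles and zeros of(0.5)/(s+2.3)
Set denominator = 0: s + 2.3 = 0 → Poles: -2.3
Numerator is a nonzero constant (0.5) → Zeros: none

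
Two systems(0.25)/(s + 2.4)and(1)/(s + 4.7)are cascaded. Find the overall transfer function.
Series: H = H₁ · H₂ = (n₁·n₂)/(d₁·d₂).
Num: n₁·n₂ = 0.25. Den: d₁·d₂ = s^2 + 7.1*s + 11.28.
H(s) = (0.25)/(s^2 + 7.1*s + 11.28)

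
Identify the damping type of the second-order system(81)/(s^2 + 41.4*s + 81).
Standard form: ωn²/(s²+2ζωn·s+ωn²) gives ωn=9, ζ=2.3.
Overdamped (ζ = 2.3 > 1)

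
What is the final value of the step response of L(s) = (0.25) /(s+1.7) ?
FVT: lim_{t→∞} y(t) = lim_{s→0} s*Y(s) where Y(s) = L(s)/s.
= lim_{s→0} L(s) = L(0) = num(0)/den(0) = 0.25/1.7 = 0.1471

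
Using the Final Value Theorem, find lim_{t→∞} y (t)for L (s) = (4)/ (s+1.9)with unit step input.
FVT: lim_{t→∞} y(t) = lim_{s→0} s*Y(s) where Y(s) = L(s)/s.
= lim_{s→0} L(s) = L(0) = num(0)/den(0) = 4/1.9 = 2.105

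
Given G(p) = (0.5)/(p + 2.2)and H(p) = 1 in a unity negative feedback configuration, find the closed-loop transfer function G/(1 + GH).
Closed-loop T = G/(1+GH).
Numerator: G_num * H_den = 0.5.
Denominator: G_den * H_den + G_num * H_num = (p + 2.2) + (0.5) = p + 2.7.
T(p) = (0.5)/(p + 2.7)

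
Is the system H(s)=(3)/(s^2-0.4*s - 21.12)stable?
Denominator: s^2 - 0.4*s - 21.12 = (s - 4.8)(s + 4.4). Poles: -4.4, 4.8. All Re(p)<0: No (unstable)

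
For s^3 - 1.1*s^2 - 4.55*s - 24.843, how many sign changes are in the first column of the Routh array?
Routh array:
s^3: [1, -4.55]; s^2: [-1.1, -24.843]; s^1: [-27.1345]; s^0: [-24.843]
First column: [1, -1.1, -27.1345, -24.843]. Sign changes = 1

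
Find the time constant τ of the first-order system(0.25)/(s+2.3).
First-order system: τ = -1/pole. Pole = -2.3. τ = -1/(-2.3) = 0.4348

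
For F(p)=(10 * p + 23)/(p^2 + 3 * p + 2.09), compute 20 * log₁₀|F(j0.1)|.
Substitute p = j*0.1: F(j0.1) = 10.9003 - 1.09139j.
|F(j0.1)| = sqrt(Re² + Im²) = 10.95.
20*log₁₀(10.95) = 20.79 dB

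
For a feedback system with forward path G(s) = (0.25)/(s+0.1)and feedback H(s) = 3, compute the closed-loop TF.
Closed-loop T = G/(1+GH).
Numerator: G_num * H_den = 0.25.
Denominator: G_den * H_den + G_num * H_num = (s + 0.1) + (0.75) = s + 0.85.
T(s) = (0.25)/(s + 0.85)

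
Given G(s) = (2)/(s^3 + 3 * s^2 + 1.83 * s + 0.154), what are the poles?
Set denominator = 0: s^3 + 3*s^2 + 1.83*s + 0.154 = (s + 2.2)(s + 0.7)(s + 0.1) = 0 → Poles: -0.1, -0.7, -2.2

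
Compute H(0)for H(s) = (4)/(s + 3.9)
DC gain = H(0) = num(0)/den(0) = 4/3.9 = 1.026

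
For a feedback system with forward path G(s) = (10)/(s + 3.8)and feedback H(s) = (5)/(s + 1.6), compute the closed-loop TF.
Closed-loop T = G/(1+GH).
Numerator: G_num * H_den = 10*s + 16.
Denominator: G_den * H_den + G_num * H_num = (s^2 + 5.4*s + 6.08) + (50) = s^2 + 5.4*s + 56.08.
T(s) = (10*s + 16)/(s^2 + 5.4*s + 56.08)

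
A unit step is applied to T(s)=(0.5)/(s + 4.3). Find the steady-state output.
FVT: lim_{t→∞} y(t) = lim_{s→0} s*Y(s) where Y(s) = T(s)/s.
= lim_{s→0} T(s) = T(0) = num(0)/den(0) = 0.5/4.3 = 0.1163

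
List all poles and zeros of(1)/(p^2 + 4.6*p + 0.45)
Set denominator = 0: p^2 + 4.6*p + 0.45 = (p + 4.5)(p + 0.1) = 0 → Poles: -0.1, -4.5
Numerator is a nonzero constant (1) → Zeros: none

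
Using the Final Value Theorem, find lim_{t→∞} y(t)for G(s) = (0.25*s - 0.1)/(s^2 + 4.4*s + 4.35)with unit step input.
FVT: lim_{t→∞} y(t) = lim_{s→0} s*Y(s) where Y(s) = G(s)/s.
= lim_{s→0} G(s) = G(0) = num(0)/den(0) = -0.1/4.35 = -0.02299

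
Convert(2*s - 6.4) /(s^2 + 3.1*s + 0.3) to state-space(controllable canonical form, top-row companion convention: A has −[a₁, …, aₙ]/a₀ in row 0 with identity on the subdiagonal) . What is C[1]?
Reachable canonical form: C = numerator coefficients (right-aligned, zero-padded to length n).
num = 2*s - 6.4, C = [[2, -6.4]].
C[1] = -6.4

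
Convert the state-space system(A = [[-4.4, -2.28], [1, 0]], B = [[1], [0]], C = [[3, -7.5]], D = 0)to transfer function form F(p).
F(p) = C(pI - A)⁻¹B + D.
Characteristic polynomial det(pI - A) = p^2 + 4.4*p + 2.28.
Numerator from C·adj(pI-A)·B + D·det(pI-A) = 3*p - 7.5.
F(p) = (3*p - 7.5)/(p^2 + 4.4*p + 2.28)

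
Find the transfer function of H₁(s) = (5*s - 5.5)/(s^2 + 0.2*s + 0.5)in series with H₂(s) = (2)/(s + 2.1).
Series: H = H₁ · H₂ = (n₁·n₂)/(d₁·d₂).
Num: n₁·n₂ = 10*s - 11. Den: d₁·d₂ = s^3 + 2.3*s^2 + 0.92*s + 1.05.
H(s) = (10*s - 11)/(s^3 + 2.3*s^2 + 0.92*s + 1.05)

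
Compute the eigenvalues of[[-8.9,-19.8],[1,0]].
Eigenvalues solve det(λI - A) = 0.
Characteristic polynomial: λ^2 + 8.9*λ + 19.8 = 0.
Factor: (λ + 4.4)(λ + 4.5) = 0.
Roots: -4.4, -4.5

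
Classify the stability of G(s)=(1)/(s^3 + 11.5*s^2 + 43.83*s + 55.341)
Denominator: s^3 + 11.5*s^2 + 43.83*s + 55.341 = (s + 3.9)(s + 3.3)(s + 4.3). Poles: -3.3, -3.9, -4.3. Stable (all poles in LHP)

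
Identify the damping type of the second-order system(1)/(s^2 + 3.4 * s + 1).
Standard form: ωn²/(s²+2ζωn·s+ωn²) gives ωn=1, ζ=1.7.
Overdamped (ζ = 1.7 > 1)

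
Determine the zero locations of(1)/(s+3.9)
Numerator is a nonzero constant (1) → Zeros: none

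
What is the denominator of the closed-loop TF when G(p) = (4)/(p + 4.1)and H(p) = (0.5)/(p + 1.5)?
Characteristic poly = G_den * H_den + G_num * H_num = (p^2 + 5.6*p + 6.15) + (2) = p^2 + 5.6*p + 8.15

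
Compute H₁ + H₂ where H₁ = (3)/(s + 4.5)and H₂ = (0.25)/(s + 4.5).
Parallel: H = H₁ + H₂ = (n₁·d₂ + n₂·d₁)/(d₁·d₂).
n₁·d₂ = 3*s + 13.5. n₂·d₁ = 0.25*s + 1.125. Sum = 3.25*s + 14.625. d₁·d₂ = s^2 + 9*s + 20.25.
H(s) = (3.25*s + 14.625)/(s^2 + 9*s + 20.25)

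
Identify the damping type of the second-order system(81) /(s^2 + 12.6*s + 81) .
Standard form: ωn²/(s²+2ζωn·s+ωn²) gives ωn=9, ζ=0.7.
Underdamped (ζ = 0.7 < 1)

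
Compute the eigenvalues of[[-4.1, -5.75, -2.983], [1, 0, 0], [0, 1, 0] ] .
Eigenvalues solve det(λI - A) = 0.
Characteristic polynomial: λ^3 + 4.1*λ^2 + 5.75*λ + 2.983 = 0.
Factor: (λ + 1.9)(λ^2 + 2.2*λ + 1.57) = 0.
Roots: -1.1 + 0.6j, -1.1 - 0.6j, -1.9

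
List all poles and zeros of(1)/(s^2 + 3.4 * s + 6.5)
Set denominator = 0: s^2 + 3.4*s + 6.5 = 0 → Poles: -1.7 + 1.9j, -1.7 - 1.9j
Numerator is a nonzero constant (1) → Zeros: none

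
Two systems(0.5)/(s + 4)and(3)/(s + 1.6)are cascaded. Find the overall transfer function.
Series: H = H₁ · H₂ = (n₁·n₂)/(d₁·d₂).
Num: n₁·n₂ = 1.5. Den: d₁·d₂ = s^2 + 5.6*s + 6.4.
H(s) = (1.5)/(s^2 + 5.6*s + 6.4)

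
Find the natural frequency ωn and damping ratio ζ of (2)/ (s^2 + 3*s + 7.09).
Underdamped: complex pole -1.5 + 2.2j. ωn = |pole| = 2.663, ζ = -Re(pole)/ωn = 0.5633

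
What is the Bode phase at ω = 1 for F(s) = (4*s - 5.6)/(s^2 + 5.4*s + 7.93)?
Substitute s = j*1: F(j1) = -0.222945 + 0.750924j.
∠F(j1) = atan2(Im, Re) = atan2(0.750924, -0.222945) = 106.54°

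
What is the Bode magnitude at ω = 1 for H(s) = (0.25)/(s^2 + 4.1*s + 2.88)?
Substitute s = j*1: H(j1) = 0.0231022 - 0.0503824j.
|H(j1)| = sqrt(Re² + Im²) = 0.05543.
20*log₁₀(0.05543) = -25.13 dB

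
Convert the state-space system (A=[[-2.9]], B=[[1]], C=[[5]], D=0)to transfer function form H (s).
H(s) = C(sI - A)⁻¹B + D.
Characteristic polynomial det(sI - A) = s + 2.9.
Numerator from C·adj(sI-A)·B + D·det(sI-A) = 5.
H(s) = (5)/(s + 2.9)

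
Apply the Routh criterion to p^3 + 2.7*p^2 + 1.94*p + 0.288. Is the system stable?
Routh array:
p^3: [1, 1.94]; p^2: [2.7, 0.288]; p^1: [1.83333]; p^0: [0.288]
First column: [1, 2.7, 1.83333, 0.288]. Sign changes = 0.
Yes, stable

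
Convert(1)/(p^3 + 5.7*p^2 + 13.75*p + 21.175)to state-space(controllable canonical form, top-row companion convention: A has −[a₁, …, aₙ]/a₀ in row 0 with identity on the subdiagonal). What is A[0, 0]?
Reachable canonical form for den = p^3 + 5.7*p^2 + 13.75*p + 21.175: top row of A = -[a₁,a₂,...,aₙ]/a₀, ones on the subdiagonal, zeros elsewhere.
A = [[-5.7, -13.75, -21.175], [1, 0, 0], [0, 1, 0]].
A[0,0] = -5.7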